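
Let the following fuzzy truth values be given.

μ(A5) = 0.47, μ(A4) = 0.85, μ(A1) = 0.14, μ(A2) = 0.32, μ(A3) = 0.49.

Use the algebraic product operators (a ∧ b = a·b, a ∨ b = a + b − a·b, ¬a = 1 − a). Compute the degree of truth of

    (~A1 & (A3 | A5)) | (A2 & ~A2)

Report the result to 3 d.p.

~A1 = 1 − 0.1400 = 0.8600
A3 | A5 = a + b − a·b on (0.4900, 0.4700) = 0.7297
~A1 & (A3 | A5) = a·b on (0.8600, 0.7297) = 0.6275
~A2 = 1 − 0.3200 = 0.6800
A2 & ~A2 = a·b on (0.3200, 0.6800) = 0.2176
(~A1 & (A3 | A5)) | (A2 & ~A2) = a + b − a·b on (0.6275, 0.2176) = 0.7086

0.709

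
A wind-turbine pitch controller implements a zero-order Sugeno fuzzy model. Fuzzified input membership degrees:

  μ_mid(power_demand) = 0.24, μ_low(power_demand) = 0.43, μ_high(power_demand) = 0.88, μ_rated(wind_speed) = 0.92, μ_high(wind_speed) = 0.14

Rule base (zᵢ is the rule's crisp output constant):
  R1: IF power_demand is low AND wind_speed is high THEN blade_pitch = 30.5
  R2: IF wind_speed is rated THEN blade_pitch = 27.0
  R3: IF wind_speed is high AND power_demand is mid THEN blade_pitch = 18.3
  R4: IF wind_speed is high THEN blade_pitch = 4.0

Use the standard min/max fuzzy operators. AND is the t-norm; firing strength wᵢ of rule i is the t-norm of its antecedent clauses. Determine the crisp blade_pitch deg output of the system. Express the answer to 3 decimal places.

24.054

R1 (z=30.5): low=0.43, high=0.14; AND[min(a, b)] → w = 0.14
R2 (z=27.0): rated=0.92 → w = 0.92
R3 (z=18.3): high=0.14, mid=0.24; AND[min(a, b)] → w = 0.14
R4 (z=4.0): high=0.14 → w = 0.14
Weighted average = (0.14·30.5 + 0.92·27.0 + 0.14·18.3 + 0.14·4.0) / (0.14 + 0.92 + 0.14 + 0.14)
  = 32.2320 / 1.3400 = 24.054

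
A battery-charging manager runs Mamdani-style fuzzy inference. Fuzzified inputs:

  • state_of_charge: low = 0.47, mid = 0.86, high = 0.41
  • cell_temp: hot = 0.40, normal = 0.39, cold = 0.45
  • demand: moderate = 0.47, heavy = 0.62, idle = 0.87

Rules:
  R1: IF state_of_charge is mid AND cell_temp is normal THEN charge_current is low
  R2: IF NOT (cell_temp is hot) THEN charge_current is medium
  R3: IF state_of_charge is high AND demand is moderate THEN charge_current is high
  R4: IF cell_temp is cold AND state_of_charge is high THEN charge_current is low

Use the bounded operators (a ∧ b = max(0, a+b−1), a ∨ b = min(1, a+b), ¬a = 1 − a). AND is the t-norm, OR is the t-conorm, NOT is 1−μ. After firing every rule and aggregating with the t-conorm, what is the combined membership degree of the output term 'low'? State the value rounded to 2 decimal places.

R1: mid=0.86, normal=0.39; AND[max(0, a+b−1)] → w = 0.25
R2: ¬hot=1−0.40=0.60 → w = 0.60
R3: high=0.41, moderate=0.47; AND[max(0, a+b−1)] → w = 0.00
R4: cold=0.45, high=0.41; AND[max(0, a+b−1)] → w = 0.00
Rules with consequent 'low': {R1, R4} → strengths 0.25, 0.00
Aggregate via t-conorm [min(1, a+b)]: 0.25

0.25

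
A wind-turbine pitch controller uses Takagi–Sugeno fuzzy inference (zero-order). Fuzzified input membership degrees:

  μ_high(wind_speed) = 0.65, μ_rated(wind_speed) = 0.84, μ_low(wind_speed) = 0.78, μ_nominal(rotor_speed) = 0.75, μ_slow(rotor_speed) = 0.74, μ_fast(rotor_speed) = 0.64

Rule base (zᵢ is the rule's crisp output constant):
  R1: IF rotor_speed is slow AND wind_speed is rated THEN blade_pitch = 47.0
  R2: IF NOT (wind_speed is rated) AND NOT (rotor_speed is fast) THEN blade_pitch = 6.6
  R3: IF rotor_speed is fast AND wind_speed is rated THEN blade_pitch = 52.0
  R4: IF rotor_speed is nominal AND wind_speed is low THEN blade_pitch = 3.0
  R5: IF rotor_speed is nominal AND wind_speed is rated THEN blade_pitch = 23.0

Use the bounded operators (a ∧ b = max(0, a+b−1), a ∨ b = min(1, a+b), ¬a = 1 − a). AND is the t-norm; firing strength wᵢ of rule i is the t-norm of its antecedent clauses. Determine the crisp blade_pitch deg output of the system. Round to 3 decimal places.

30.908

R1 (z=47.0): slow=0.74, rated=0.84; AND[max(0, a+b−1)] → w = 0.58
R2 (z=6.6): ¬rated=1−0.84=0.16, ¬fast=1−0.64=0.36; AND[max(0, a+b−1)] → w = 0.00
R3 (z=52.0): fast=0.64, rated=0.84; AND[max(0, a+b−1)] → w = 0.48
R4 (z=3.0): nominal=0.75, low=0.78; AND[max(0, a+b−1)] → w = 0.53
R5 (z=23.0): nominal=0.75, rated=0.84; AND[max(0, a+b−1)] → w = 0.59
Weighted average = (0.58·47.0 + 0.00·6.6 + 0.48·52.0 + 0.53·3.0 + 0.59·23.0) / (0.58 + 0.00 + 0.48 + 0.53 + 0.59)
  = 67.3800 / 2.1800 = 30.908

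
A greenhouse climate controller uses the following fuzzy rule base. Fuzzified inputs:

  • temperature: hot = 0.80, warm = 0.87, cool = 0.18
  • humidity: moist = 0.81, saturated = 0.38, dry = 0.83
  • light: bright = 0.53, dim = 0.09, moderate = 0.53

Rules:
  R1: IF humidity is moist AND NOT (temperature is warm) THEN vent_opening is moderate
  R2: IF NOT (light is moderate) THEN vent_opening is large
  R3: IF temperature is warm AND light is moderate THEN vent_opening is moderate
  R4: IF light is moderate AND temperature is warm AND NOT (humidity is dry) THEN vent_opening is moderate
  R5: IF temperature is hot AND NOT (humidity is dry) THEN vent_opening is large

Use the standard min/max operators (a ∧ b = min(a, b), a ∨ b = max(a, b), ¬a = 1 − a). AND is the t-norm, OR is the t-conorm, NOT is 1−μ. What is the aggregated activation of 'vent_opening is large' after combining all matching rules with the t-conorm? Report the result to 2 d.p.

0.47

R1: moist=0.81, ¬warm=1−0.87=0.13; AND[min(a, b)] → w = 0.13
R2: ¬moderate=1−0.53=0.47 → w = 0.47
R3: warm=0.87, moderate=0.53; AND[min(a, b)] → w = 0.53
R4: moderate=0.53, warm=0.87, ¬dry=1−0.83=0.17; AND[min(a, b)] → w = 0.17
R5: hot=0.80, ¬dry=1−0.83=0.17; AND[min(a, b)] → w = 0.17
Rules with consequent 'large': {R2, R5} → strengths 0.47, 0.17
Aggregate via t-conorm [max(a, b)]: 0.47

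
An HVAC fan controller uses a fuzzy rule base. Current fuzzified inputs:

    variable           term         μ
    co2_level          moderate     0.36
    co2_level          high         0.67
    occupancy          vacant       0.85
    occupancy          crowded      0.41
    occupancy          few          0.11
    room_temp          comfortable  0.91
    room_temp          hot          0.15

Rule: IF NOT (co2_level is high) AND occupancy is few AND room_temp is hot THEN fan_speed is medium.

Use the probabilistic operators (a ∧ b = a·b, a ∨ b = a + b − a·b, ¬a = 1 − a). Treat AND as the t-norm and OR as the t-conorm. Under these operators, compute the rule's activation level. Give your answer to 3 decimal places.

0.005

firing strength: ¬high=1−0.67=0.33, few=0.11, hot=0.15; AND[a·b] → w = 0.0054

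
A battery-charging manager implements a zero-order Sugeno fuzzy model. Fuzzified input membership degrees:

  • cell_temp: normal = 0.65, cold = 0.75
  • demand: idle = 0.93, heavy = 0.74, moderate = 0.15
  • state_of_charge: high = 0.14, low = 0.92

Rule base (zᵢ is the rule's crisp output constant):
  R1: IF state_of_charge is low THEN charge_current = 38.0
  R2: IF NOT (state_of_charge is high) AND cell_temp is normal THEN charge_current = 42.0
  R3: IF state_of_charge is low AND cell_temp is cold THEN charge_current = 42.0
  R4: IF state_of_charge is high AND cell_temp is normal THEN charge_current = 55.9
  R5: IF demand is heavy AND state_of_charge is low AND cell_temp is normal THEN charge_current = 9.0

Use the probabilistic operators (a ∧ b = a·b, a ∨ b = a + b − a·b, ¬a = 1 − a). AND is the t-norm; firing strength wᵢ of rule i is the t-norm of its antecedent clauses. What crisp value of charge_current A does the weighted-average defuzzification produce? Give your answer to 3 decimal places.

35.703

R1 (z=38.0): low=0.92 → w = 0.9200
R2 (z=42.0): ¬high=1−0.14=0.86, normal=0.65; AND[a·b] → w = 0.5590
R3 (z=42.0): low=0.92, cold=0.75; AND[a·b] → w = 0.6900
R4 (z=55.9): high=0.14, normal=0.65; AND[a·b] → w = 0.0910
R5 (z=9.0): heavy=0.74, low=0.92, normal=0.65; AND[a·b] → w = 0.4425
Weighted average = (0.9200·38.0 + 0.5590·42.0 + 0.6900·42.0 + 0.0910·55.9 + 0.4425·9.0) / (0.9200 + 0.5590 + 0.6900 + 0.0910 + 0.4425)
  = 96.4876 / 2.7025 = 35.703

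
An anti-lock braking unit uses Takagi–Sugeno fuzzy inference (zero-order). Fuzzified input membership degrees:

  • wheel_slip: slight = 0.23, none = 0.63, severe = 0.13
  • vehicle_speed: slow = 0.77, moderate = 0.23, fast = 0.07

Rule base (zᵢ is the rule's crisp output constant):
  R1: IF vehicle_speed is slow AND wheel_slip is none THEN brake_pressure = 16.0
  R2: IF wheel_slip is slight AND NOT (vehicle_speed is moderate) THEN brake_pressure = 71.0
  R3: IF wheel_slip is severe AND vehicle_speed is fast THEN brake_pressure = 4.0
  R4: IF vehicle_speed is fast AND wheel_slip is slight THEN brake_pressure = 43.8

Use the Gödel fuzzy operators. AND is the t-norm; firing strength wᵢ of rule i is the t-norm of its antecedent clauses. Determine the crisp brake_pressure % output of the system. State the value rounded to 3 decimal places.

29.756

R1 (z=16.0): slow=0.77, none=0.63; AND[min(a, b)] → w = 0.63
R2 (z=71.0): slight=0.23, ¬moderate=1−0.23=0.77; AND[min(a, b)] → w = 0.23
R3 (z=4.0): severe=0.13, fast=0.07; AND[min(a, b)] → w = 0.07
R4 (z=43.8): fast=0.07, slight=0.23; AND[min(a, b)] → w = 0.07
Weighted average = (0.63·16.0 + 0.23·71.0 + 0.07·4.0 + 0.07·43.8) / (0.63 + 0.23 + 0.07 + 0.07)
  = 29.7560 / 1.0000 = 29.756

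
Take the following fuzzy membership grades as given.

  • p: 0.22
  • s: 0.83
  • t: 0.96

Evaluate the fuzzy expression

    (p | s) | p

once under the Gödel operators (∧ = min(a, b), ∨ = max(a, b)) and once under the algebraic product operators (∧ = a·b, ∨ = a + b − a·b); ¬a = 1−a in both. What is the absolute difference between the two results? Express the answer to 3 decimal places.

Under Gödel:
  p | s = max(a, b) on (0.22, 0.83) = 0.83
  (p | s) | p = max(a, b) on (0.83, 0.22) = 0.83
  → value = 0.8300
Under algebraic product:
  p | s = a + b − a·b on (0.2200, 0.8300) = 0.8674
  (p | s) | p = a + b − a·b on (0.8674, 0.2200) = 0.8966
  → value = 0.8966
|0.8300 − 0.8966| = 0.067

0.067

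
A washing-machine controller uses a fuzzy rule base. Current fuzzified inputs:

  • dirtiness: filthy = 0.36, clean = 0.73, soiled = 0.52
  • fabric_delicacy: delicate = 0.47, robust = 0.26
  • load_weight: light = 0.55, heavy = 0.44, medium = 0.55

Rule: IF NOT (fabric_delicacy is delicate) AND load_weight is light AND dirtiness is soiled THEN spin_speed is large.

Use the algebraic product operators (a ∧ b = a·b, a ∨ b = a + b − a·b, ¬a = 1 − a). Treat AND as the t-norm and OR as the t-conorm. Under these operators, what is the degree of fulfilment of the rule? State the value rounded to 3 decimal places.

firing strength: ¬delicate=1−0.47=0.53, light=0.55, soiled=0.52; AND[a·b] → w = 0.1516

0.152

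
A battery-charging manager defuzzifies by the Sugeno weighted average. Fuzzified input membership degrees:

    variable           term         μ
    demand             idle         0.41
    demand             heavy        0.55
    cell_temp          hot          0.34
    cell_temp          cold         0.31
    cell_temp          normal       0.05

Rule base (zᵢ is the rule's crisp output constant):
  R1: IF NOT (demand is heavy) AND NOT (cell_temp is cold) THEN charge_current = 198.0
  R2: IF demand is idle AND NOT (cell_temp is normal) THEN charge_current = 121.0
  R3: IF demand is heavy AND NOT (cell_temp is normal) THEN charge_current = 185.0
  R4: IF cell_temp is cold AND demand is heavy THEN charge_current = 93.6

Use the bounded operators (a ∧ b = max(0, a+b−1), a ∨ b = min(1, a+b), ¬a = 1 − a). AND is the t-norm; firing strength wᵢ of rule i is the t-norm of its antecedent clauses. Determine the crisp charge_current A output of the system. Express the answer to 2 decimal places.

R1 (z=198.0): ¬heavy=1−0.55=0.45, ¬cold=1−0.31=0.69; AND[max(0, a+b−1)] → w = 0.14
R2 (z=121.0): idle=0.41, ¬normal=1−0.05=0.95; AND[max(0, a+b−1)] → w = 0.36
R3 (z=185.0): heavy=0.55, ¬normal=1−0.05=0.95; AND[max(0, a+b−1)] → w = 0.50
R4 (z=93.6): cold=0.31, heavy=0.55; AND[max(0, a+b−1)] → w = 0.00
Weighted average = (0.14·198.0 + 0.36·121.0 + 0.50·185.0 + 0.00·93.6) / (0.14 + 0.36 + 0.50 + 0.00)
  = 163.7800 / 1.0000 = 163.78

163.78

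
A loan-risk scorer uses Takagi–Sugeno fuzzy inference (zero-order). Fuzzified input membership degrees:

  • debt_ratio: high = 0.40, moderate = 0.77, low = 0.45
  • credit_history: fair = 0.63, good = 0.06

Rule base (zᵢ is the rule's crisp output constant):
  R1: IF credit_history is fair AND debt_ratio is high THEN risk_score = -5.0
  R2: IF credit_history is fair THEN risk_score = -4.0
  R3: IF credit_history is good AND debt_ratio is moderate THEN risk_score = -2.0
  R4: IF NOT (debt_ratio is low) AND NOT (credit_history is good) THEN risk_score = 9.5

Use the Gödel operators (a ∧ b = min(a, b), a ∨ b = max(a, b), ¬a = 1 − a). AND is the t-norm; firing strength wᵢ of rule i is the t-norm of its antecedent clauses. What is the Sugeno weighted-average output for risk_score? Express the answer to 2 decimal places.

0.36

R1 (z=-5.0): fair=0.63, high=0.40; AND[min(a, b)] → w = 0.40
R2 (z=-4.0): fair=0.63 → w = 0.63
R3 (z=-2.0): good=0.06, moderate=0.77; AND[min(a, b)] → w = 0.06
R4 (z=9.5): ¬low=1−0.45=0.55, ¬good=1−0.06=0.94; AND[min(a, b)] → w = 0.55
Weighted average = (0.40·-5.0 + 0.63·-4.0 + 0.06·-2.0 + 0.55·9.5) / (0.40 + 0.63 + 0.06 + 0.55)
  = 0.5850 / 1.6400 = 0.36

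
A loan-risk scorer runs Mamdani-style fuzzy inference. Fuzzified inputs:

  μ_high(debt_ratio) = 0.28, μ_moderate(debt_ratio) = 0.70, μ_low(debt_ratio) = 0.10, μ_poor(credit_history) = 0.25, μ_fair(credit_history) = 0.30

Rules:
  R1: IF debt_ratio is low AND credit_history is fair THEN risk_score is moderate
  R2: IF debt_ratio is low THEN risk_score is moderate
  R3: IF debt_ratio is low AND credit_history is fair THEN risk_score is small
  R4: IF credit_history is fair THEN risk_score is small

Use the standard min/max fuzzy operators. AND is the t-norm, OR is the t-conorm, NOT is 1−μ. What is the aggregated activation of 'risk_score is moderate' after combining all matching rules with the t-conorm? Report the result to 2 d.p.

0.10

R1: low=0.10, fair=0.30; AND[min(a, b)] → w = 0.10
R2: low=0.10 → w = 0.10
R3: low=0.10, fair=0.30; AND[min(a, b)] → w = 0.10
R4: fair=0.30 → w = 0.30
Rules with consequent 'moderate': {R1, R2} → strengths 0.10, 0.10
Aggregate via t-conorm [max(a, b)]: 0.10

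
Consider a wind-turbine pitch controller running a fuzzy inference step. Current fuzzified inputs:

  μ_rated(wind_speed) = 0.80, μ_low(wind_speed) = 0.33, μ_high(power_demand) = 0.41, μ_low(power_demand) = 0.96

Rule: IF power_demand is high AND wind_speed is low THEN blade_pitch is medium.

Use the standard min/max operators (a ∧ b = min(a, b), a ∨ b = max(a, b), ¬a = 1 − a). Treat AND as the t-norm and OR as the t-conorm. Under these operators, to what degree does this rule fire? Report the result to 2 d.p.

0.33

firing strength: high=0.41, low=0.33; AND[min(a, b)] → w = 0.33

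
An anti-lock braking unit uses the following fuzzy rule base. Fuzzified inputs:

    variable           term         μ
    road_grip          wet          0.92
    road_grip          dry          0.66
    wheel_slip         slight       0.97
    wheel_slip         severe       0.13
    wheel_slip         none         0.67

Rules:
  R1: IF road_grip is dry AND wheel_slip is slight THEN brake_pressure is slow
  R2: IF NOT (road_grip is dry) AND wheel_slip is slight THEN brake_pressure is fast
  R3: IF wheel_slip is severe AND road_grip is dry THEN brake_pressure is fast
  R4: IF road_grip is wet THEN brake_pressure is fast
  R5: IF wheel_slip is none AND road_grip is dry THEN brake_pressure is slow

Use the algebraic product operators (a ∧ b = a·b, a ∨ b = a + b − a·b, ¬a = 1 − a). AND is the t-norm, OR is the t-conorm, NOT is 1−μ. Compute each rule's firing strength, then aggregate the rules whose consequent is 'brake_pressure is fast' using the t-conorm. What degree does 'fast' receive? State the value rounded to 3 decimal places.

0.951

R1: dry=0.66, slight=0.97; AND[a·b] → w = 0.6402
R2: ¬dry=1−0.66=0.34, slight=0.97; AND[a·b] → w = 0.3298
R3: severe=0.13, dry=0.66; AND[a·b] → w = 0.0858
R4: wet=0.92 → w = 0.9200
R5: none=0.67, dry=0.66; AND[a·b] → w = 0.4422
Rules with consequent 'fast': {R2, R3, R4} → strengths 0.3298, 0.0858, 0.9200
Aggregate via t-conorm [a + b − a·b]: 0.9510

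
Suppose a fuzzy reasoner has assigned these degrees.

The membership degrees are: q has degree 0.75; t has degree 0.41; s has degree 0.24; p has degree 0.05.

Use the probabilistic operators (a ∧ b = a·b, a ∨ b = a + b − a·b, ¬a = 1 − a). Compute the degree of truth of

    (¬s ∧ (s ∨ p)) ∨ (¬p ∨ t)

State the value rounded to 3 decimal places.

0.977

¬s = 1 − 0.2400 = 0.7600
s ∨ p = a + b − a·b on (0.2400, 0.0500) = 0.2780
¬s ∧ (s ∨ p) = a·b on (0.7600, 0.2780) = 0.2113
¬p = 1 − 0.0500 = 0.9500
¬p ∨ t = a + b − a·b on (0.9500, 0.4100) = 0.9705
(¬s ∧ (s ∨ p)) ∨ (¬p ∨ t) = a + b − a·b on (0.2113, 0.9705) = 0.9767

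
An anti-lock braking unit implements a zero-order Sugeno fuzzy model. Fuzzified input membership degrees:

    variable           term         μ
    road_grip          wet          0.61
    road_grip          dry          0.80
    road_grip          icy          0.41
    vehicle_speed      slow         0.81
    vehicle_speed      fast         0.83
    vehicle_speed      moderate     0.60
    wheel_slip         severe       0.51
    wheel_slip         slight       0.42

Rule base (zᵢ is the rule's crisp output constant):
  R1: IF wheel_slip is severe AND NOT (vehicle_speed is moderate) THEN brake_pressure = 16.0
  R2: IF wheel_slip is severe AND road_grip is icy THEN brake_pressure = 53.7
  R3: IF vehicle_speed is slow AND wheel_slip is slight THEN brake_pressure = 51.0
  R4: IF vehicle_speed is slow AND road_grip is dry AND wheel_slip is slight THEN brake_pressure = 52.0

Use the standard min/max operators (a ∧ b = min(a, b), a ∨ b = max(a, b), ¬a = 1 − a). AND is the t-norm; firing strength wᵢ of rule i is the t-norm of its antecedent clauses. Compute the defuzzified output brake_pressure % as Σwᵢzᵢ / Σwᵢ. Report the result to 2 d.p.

R1 (z=16.0): severe=0.51, ¬moderate=1−0.60=0.40; AND[min(a, b)] → w = 0.40
R2 (z=53.7): severe=0.51, icy=0.41; AND[min(a, b)] → w = 0.41
R3 (z=51.0): slow=0.81, slight=0.42; AND[min(a, b)] → w = 0.42
R4 (z=52.0): slow=0.81, dry=0.80, slight=0.42; AND[min(a, b)] → w = 0.42
Weighted average = (0.40·16.0 + 0.41·53.7 + 0.42·51.0 + 0.42·52.0) / (0.40 + 0.41 + 0.42 + 0.42)
  = 71.6770 / 1.6500 = 43.44

43.44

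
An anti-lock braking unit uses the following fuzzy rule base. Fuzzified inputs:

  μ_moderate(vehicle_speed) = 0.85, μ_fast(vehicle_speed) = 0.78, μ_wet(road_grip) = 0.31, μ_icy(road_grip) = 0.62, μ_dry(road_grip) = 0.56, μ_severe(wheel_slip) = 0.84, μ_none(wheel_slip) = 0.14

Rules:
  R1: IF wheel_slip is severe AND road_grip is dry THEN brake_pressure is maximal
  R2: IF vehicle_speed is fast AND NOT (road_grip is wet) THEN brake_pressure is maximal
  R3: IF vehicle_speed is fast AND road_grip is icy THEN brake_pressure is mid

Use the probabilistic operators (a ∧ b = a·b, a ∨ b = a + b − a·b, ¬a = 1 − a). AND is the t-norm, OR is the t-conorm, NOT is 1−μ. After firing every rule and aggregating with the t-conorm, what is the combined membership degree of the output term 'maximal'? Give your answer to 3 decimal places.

R1: severe=0.84, dry=0.56; AND[a·b] → w = 0.4704
R2: fast=0.78, ¬wet=1−0.31=0.69; AND[a·b] → w = 0.5382
R3: fast=0.78, icy=0.62; AND[a·b] → w = 0.4836
Rules with consequent 'maximal': {R1, R2} → strengths 0.4704, 0.5382
Aggregate via t-conorm [a + b − a·b]: 0.7554

0.755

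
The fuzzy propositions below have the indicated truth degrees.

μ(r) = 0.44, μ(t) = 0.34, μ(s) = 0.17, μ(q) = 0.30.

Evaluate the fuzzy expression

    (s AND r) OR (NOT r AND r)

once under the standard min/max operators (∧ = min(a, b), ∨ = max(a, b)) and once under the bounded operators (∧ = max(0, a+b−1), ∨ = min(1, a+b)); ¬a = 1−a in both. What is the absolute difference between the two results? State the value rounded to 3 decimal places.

Under standard min/max:
  s AND r = min(a, b) on (0.17, 0.44) = 0.17
  NOT r = 1 − 0.44 = 0.56
  NOT r AND r = min(a, b) on (0.56, 0.44) = 0.44
  (s AND r) OR (NOT r AND r) = max(a, b) on (0.17, 0.44) = 0.44
  → value = 0.4400
Under bounded:
  s AND r = max(0, a+b−1) on (0.17, 0.44) = 0.00
  NOT r = 1 − 0.44 = 0.56
  NOT r AND r = max(0, a+b−1) on (0.56, 0.44) = 0.00
  (s AND r) OR (NOT r AND r) = min(1, a+b) on (0.00, 0.00) = 0.00
  → value = 0.0000
|0.4400 − 0.0000| = 0.440

0.440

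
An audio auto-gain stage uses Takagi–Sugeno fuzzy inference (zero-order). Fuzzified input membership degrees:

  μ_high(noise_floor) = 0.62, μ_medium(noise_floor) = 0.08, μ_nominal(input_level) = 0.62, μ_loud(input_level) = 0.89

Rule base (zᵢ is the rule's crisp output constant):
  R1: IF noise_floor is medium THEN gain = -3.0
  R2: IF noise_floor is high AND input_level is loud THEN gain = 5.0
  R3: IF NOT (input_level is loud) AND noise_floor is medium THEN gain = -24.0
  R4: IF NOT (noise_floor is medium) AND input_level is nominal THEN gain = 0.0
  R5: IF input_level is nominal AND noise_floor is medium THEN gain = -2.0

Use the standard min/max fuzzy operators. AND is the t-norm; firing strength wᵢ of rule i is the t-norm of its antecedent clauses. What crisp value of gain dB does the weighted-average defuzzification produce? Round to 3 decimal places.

0.527

R1 (z=-3.0): medium=0.08 → w = 0.08
R2 (z=5.0): high=0.62, loud=0.89; AND[min(a, b)] → w = 0.62
R3 (z=-24.0): ¬loud=1−0.89=0.11, medium=0.08; AND[min(a, b)] → w = 0.08
R4 (z=0.0): ¬medium=1−0.08=0.92, nominal=0.62; AND[min(a, b)] → w = 0.62
R5 (z=-2.0): nominal=0.62, medium=0.08; AND[min(a, b)] → w = 0.08
Weighted average = (0.08·-3.0 + 0.62·5.0 + 0.08·-24.0 + 0.62·0.0 + 0.08·-2.0) / (0.08 + 0.62 + 0.08 + 0.62 + 0.08)
  = 0.7800 / 1.4800 = 0.527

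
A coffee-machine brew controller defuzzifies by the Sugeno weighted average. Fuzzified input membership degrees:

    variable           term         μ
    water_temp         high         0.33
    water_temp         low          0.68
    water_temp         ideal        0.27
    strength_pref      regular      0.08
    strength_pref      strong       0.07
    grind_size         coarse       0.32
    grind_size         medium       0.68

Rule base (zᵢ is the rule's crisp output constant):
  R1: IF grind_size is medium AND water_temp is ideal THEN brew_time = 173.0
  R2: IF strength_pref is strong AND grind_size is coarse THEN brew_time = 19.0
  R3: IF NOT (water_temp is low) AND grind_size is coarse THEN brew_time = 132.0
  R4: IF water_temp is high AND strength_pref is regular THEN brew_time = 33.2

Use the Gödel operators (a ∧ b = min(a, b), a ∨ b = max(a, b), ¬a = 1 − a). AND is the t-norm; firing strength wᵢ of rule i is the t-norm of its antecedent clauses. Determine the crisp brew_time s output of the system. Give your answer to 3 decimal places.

125.589

R1 (z=173.0): medium=0.68, ideal=0.27; AND[min(a, b)] → w = 0.27
R2 (z=19.0): strong=0.07, coarse=0.32; AND[min(a, b)] → w = 0.07
R3 (z=132.0): ¬low=1−0.68=0.32, coarse=0.32; AND[min(a, b)] → w = 0.32
R4 (z=33.2): high=0.33, regular=0.08; AND[min(a, b)] → w = 0.08
Weighted average = (0.27·173.0 + 0.07·19.0 + 0.32·132.0 + 0.08·33.2) / (0.27 + 0.07 + 0.32 + 0.08)
  = 92.9360 / 0.7400 = 125.589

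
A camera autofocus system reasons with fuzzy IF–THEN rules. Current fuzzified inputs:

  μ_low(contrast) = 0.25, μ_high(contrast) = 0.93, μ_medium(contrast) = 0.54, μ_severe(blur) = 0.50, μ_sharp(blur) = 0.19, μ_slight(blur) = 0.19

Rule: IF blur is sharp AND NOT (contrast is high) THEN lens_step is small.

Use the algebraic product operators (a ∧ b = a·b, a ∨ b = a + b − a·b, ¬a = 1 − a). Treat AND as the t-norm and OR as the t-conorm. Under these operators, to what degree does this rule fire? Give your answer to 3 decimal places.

firing strength: sharp=0.19, ¬high=1−0.93=0.07; AND[a·b] → w = 0.0133

0.013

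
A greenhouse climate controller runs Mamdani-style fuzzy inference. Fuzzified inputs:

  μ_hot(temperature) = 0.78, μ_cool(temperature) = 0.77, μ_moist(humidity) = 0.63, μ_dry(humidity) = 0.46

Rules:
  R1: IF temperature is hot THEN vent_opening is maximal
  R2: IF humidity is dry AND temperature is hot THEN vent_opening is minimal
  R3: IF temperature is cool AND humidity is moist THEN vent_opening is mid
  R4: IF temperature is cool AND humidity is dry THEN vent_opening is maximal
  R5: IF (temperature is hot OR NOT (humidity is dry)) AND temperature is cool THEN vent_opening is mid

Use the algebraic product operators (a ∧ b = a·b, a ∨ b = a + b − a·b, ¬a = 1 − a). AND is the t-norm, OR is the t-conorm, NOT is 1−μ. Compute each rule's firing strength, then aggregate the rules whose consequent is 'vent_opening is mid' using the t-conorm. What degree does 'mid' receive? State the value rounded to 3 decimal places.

0.841

R1: hot=0.78 → w = 0.7800
R2: dry=0.46, hot=0.78; AND[a·b] → w = 0.3588
R3: cool=0.77, moist=0.63; AND[a·b] → w = 0.4851
R4: cool=0.77, dry=0.46; AND[a·b] → w = 0.3542
R5: (hot=0.78 OR ¬dry=1−0.46=0.54) = 0.8988; AND[a·b] with cool=0.77 → w = 0.6921
Rules with consequent 'mid': {R3, R5} → strengths 0.4851, 0.6921
Aggregate via t-conorm [a + b − a·b]: 0.8414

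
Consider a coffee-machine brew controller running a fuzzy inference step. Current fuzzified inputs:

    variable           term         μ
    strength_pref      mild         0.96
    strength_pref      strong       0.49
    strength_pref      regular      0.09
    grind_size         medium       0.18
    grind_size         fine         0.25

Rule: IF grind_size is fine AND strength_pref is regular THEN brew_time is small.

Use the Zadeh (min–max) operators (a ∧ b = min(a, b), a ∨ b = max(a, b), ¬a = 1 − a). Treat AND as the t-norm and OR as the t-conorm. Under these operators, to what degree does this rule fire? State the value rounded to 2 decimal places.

0.09

firing strength: fine=0.25, regular=0.09; AND[min(a, b)] → w = 0.09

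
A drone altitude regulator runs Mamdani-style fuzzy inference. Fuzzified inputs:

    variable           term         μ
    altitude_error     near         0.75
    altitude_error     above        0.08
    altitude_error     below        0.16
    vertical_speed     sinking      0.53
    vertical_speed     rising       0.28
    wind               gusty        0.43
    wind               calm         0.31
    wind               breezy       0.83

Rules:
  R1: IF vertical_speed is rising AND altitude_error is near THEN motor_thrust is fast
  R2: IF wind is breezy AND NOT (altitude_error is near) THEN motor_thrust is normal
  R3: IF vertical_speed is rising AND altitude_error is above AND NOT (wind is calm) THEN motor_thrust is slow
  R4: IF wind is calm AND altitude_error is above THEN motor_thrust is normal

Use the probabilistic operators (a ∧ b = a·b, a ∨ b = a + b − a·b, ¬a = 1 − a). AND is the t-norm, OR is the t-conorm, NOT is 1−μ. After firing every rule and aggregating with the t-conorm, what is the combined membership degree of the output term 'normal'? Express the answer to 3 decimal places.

R1: rising=0.28, near=0.75; AND[a·b] → w = 0.2100
R2: breezy=0.83, ¬near=1−0.75=0.25; AND[a·b] → w = 0.2075
R3: rising=0.28, above=0.08, ¬calm=1−0.31=0.69; AND[a·b] → w = 0.0155
R4: calm=0.31, above=0.08; AND[a·b] → w = 0.0248
Rules with consequent 'normal': {R2, R4} → strengths 0.2075, 0.0248
Aggregate via t-conorm [a + b − a·b]: 0.2272

0.227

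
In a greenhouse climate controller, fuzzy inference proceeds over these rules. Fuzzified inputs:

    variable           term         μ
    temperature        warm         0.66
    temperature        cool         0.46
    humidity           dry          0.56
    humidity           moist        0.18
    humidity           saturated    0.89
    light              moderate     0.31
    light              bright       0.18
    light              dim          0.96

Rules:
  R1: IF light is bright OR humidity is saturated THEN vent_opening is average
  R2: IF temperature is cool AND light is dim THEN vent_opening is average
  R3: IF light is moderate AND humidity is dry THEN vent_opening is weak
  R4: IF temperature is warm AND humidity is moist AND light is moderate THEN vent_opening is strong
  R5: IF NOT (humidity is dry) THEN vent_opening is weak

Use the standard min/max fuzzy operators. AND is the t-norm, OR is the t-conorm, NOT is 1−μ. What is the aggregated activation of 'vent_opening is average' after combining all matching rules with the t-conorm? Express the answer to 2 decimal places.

0.89

R1: bright=0.18, saturated=0.89; OR[max(a, b)] → w = 0.89
R2: cool=0.46, dim=0.96; AND[min(a, b)] → w = 0.46
R3: moderate=0.31, dry=0.56; AND[min(a, b)] → w = 0.31
R4: warm=0.66, moist=0.18, moderate=0.31; AND[min(a, b)] → w = 0.18
R5: ¬dry=1−0.56=0.44 → w = 0.44
Rules with consequent 'average': {R1, R2} → strengths 0.89, 0.46
Aggregate via t-conorm [max(a, b)]: 0.89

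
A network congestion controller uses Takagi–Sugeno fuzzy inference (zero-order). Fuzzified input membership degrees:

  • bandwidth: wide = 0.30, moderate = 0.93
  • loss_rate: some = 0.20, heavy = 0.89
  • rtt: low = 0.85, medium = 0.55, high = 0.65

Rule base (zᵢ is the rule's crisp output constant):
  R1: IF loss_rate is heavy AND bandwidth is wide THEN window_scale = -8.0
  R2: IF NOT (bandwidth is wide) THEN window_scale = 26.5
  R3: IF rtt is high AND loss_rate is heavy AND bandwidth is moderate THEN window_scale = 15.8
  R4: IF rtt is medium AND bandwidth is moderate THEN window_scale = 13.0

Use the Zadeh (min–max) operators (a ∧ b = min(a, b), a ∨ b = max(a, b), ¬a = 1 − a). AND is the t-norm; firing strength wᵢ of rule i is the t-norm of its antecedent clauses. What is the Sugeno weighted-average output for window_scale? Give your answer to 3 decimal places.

15.259

R1 (z=-8.0): heavy=0.89, wide=0.30; AND[min(a, b)] → w = 0.30
R2 (z=26.5): ¬wide=1−0.30=0.70 → w = 0.70
R3 (z=15.8): high=0.65, heavy=0.89, moderate=0.93; AND[min(a, b)] → w = 0.65
R4 (z=13.0): medium=0.55, moderate=0.93; AND[min(a, b)] → w = 0.55
Weighted average = (0.30·-8.0 + 0.70·26.5 + 0.65·15.8 + 0.55·13.0) / (0.30 + 0.70 + 0.65 + 0.55)
  = 33.5700 / 2.2000 = 15.259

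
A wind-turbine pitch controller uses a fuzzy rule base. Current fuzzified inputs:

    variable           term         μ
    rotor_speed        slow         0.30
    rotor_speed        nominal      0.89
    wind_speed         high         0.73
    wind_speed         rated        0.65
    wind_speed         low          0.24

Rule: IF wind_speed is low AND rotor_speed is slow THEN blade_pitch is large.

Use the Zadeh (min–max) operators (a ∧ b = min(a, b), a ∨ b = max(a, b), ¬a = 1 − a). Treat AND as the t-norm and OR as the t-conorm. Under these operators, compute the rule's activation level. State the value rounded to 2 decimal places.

firing strength: low=0.24, slow=0.30; AND[min(a, b)] → w = 0.24

0.24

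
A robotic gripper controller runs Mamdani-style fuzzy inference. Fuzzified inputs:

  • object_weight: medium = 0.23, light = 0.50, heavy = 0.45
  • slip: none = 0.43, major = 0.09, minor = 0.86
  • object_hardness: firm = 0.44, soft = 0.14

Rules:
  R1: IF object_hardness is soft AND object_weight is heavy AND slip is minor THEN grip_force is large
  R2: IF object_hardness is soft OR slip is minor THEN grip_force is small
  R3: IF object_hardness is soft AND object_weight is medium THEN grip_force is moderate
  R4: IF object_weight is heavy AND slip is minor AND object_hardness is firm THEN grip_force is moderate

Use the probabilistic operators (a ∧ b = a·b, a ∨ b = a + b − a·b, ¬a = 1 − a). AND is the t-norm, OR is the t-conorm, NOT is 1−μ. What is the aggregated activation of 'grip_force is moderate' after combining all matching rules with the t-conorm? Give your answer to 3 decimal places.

0.197

R1: soft=0.14, heavy=0.45, minor=0.86; AND[a·b] → w = 0.0542
R2: soft=0.14, minor=0.86; OR[a + b − a·b] → w = 0.8796
R3: soft=0.14, medium=0.23; AND[a·b] → w = 0.0322
R4: heavy=0.45, minor=0.86, firm=0.44; AND[a·b] → w = 0.1703
Rules with consequent 'moderate': {R3, R4} → strengths 0.0322, 0.1703
Aggregate via t-conorm [a + b − a·b]: 0.1970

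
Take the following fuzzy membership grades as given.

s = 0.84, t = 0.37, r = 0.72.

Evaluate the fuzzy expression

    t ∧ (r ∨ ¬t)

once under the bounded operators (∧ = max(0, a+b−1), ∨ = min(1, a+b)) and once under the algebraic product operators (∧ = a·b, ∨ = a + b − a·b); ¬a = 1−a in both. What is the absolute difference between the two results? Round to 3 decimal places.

Under bounded:
  ¬t = 1 − 0.37 = 0.63
  r ∨ ¬t = min(1, a+b) on (0.72, 0.63) = 1.00
  t ∧ (r ∨ ¬t) = max(0, a+b−1) on (0.37, 1.00) = 0.37
  → value = 0.3700
Under algebraic product:
  ¬t = 1 − 0.3700 = 0.6300
  r ∨ ¬t = a + b − a·b on (0.7200, 0.6300) = 0.8964
  t ∧ (r ∨ ¬t) = a·b on (0.3700, 0.8964) = 0.3317
  → value = 0.3317
|0.3700 − 0.3317| = 0.038

0.038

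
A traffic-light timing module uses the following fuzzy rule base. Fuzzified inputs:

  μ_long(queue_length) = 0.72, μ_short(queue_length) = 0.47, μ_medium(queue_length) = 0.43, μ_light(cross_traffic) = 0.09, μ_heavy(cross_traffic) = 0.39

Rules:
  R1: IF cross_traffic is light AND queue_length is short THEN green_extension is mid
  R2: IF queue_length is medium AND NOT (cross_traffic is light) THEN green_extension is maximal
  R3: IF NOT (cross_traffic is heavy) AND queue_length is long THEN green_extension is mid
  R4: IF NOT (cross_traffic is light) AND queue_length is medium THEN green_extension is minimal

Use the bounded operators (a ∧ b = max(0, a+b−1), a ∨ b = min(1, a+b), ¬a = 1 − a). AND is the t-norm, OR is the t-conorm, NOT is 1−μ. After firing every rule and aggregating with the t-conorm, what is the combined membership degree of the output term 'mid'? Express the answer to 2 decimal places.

R1: light=0.09, short=0.47; AND[max(0, a+b−1)] → w = 0.00
R2: medium=0.43, ¬light=1−0.09=0.91; AND[max(0, a+b−1)] → w = 0.34
R3: ¬heavy=1−0.39=0.61, long=0.72; AND[max(0, a+b−1)] → w = 0.33
R4: ¬light=1−0.09=0.91, medium=0.43; AND[max(0, a+b−1)] → w = 0.34
Rules with consequent 'mid': {R1, R3} → strengths 0.00, 0.33
Aggregate via t-conorm [min(1, a+b)]: 0.33

0.33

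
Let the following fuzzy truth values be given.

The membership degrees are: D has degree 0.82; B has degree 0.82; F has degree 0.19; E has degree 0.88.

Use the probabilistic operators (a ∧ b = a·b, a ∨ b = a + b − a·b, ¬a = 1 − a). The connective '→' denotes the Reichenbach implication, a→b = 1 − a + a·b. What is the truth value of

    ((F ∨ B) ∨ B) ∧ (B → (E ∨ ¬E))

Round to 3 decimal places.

0.889

F ∨ B = a + b − a·b on (0.1900, 0.8200) = 0.8542
(F ∨ B) ∨ B = a + b − a·b on (0.8542, 0.8200) = 0.9738
¬E = 1 − 0.8800 = 0.1200
E ∨ ¬E = a + b − a·b on (0.8800, 0.1200) = 0.8944
B → (E ∨ ¬E)  [Reichenbach: 1 − a + a·b] with a=0.8200, b=0.8944 → 0.9134
((F ∨ B) ∨ B) ∧ (B → (E ∨ ¬E)) = a·b on (0.9738, 0.9134) = 0.8894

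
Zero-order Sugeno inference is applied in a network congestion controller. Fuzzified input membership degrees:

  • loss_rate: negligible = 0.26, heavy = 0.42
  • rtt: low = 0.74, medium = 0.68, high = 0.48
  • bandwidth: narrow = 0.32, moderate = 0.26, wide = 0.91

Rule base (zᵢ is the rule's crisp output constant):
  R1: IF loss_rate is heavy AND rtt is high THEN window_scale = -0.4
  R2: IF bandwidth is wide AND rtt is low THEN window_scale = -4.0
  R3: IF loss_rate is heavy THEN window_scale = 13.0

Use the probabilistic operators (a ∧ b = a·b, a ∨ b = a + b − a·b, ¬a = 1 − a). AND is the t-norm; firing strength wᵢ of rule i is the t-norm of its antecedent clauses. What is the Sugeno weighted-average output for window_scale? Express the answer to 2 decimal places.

2.07

R1 (z=-0.4): heavy=0.42, high=0.48; AND[a·b] → w = 0.2016
R2 (z=-4.0): wide=0.91, low=0.74; AND[a·b] → w = 0.6734
R3 (z=13.0): heavy=0.42 → w = 0.4200
Weighted average = (0.2016·-0.4 + 0.6734·-4.0 + 0.4200·13.0) / (0.2016 + 0.6734 + 0.4200)
  = 2.6858 / 1.2950 = 2.07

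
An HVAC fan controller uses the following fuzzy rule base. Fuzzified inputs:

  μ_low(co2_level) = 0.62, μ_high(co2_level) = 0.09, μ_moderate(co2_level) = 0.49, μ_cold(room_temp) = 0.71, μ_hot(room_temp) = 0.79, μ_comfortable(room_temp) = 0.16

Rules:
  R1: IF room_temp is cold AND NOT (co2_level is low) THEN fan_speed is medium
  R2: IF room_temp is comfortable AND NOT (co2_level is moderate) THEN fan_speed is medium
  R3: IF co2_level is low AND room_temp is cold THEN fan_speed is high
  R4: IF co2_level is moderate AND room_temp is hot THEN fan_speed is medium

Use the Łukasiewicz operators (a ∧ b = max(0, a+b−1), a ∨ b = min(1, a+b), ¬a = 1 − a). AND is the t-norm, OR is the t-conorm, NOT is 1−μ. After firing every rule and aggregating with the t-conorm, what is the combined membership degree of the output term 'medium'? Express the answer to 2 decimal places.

R1: cold=0.71, ¬low=1−0.62=0.38; AND[max(0, a+b−1)] → w = 0.09
R2: comfortable=0.16, ¬moderate=1−0.49=0.51; AND[max(0, a+b−1)] → w = 0.00
R3: low=0.62, cold=0.71; AND[max(0, a+b−1)] → w = 0.33
R4: moderate=0.49, hot=0.79; AND[max(0, a+b−1)] → w = 0.28
Rules with consequent 'medium': {R1, R2, R4} → strengths 0.09, 0.00, 0.28
Aggregate via t-conorm [min(1, a+b)]: 0.37

0.37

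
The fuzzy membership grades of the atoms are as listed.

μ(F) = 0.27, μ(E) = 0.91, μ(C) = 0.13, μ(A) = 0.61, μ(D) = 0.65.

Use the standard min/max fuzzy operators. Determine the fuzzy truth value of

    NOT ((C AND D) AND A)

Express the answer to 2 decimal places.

0.87

C AND D = min(a, b) on (0.13, 0.65) = 0.13
(C AND D) AND A = min(a, b) on (0.13, 0.61) = 0.13
NOT ((C AND D) AND A) = 1 − 0.13 = 0.87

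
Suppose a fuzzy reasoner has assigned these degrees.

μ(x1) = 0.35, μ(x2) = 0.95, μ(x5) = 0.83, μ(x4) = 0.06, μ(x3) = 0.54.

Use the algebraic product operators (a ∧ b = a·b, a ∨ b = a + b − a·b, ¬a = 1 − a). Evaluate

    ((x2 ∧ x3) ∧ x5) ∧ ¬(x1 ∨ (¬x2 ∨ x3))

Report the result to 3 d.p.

x2 ∧ x3 = a·b on (0.9500, 0.5400) = 0.5130
(x2 ∧ x3) ∧ x5 = a·b on (0.5130, 0.8300) = 0.4258
¬x2 = 1 − 0.9500 = 0.0500
¬x2 ∨ x3 = a + b − a·b on (0.0500, 0.5400) = 0.5630
x1 ∨ (¬x2 ∨ x3) = a + b − a·b on (0.3500, 0.5630) = 0.7160
¬(x1 ∨ (¬x2 ∨ x3)) = 1 − 0.7160 = 0.2840
((x2 ∧ x3) ∧ x5) ∧ ¬(x1 ∨ (¬x2 ∨ x3)) = a·b on (0.4258, 0.2840) = 0.1209

0.121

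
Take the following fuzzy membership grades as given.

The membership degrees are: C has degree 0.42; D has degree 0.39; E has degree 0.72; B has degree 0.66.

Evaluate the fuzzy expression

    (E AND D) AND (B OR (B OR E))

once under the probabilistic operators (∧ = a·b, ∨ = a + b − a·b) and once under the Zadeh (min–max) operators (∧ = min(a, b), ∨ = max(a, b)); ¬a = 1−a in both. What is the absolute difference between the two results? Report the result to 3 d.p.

0.118

Under probabilistic:
  E AND D = a·b on (0.7200, 0.3900) = 0.2808
  B OR E = a + b − a·b on (0.6600, 0.7200) = 0.9048
  B OR (B OR E) = a + b − a·b on (0.6600, 0.9048) = 0.9676
  (E AND D) AND (B OR (B OR E)) = a·b on (0.2808, 0.9676) = 0.2717
  → value = 0.2717
Under Zadeh (min–max):
  E AND D = min(a, b) on (0.72, 0.39) = 0.39
  B OR E = max(a, b) on (0.66, 0.72) = 0.72
  B OR (B OR E) = max(a, b) on (0.66, 0.72) = 0.72
  (E AND D) AND (B OR (B OR E)) = min(a, b) on (0.39, 0.72) = 0.39
  → value = 0.3900
|0.2717 − 0.3900| = 0.118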